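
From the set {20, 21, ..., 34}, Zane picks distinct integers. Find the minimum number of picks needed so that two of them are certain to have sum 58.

11

A set avoiding the sum 58 can contain at most one of each pair {x, 58−x}, plus the 5 elements whose complement lies outside the range or equal to its own complement.
The integers 20, …, 29 (10 of them) are such a set: any two sum to at least 20+21 = 41 and at most 28+29 = 57 < 58.
By the pigeonhole principle, any 11th integer completes one of the 5 pairs, so 11 choices force a sum of 58.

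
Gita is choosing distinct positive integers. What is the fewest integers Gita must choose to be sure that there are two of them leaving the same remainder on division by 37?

The 37 residue classes mod 37 are the pigeonholes.
With 37 integers one could put 1 in each residue class and have no class reach 2.
The 38th integer pushes some class to 2, so 37·1 + 1 = 38.

38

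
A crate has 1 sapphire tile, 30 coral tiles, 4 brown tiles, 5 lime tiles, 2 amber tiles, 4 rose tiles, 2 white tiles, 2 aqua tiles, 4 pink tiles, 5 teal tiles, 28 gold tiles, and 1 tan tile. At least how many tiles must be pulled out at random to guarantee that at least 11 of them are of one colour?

51

By pigeonhole, the 12 colours are the holes; the tiles drawn are the pigeons.
To avoid 11 of any one colour, the worst case takes at most 10 of each colour, or every tile of a colour that has fewer than 10.
That gives 1 + 10 + 4 + 5 + 2 + 4 + 2 + 2 + 4 + 5 + 10 + 1 = 50 tiles with no colour reaching 11.
The next tile forces some colour to 11, so 50 + 1 = 51.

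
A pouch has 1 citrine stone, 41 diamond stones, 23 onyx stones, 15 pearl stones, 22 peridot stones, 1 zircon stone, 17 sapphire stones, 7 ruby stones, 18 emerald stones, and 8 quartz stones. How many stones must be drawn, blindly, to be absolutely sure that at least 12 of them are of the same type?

An adversary could hand out at most 11 stones per type (4 types run out sooner): 1 + 11 + 11 + 11 + 11 + 1 + 11 + 7 + 11 + 8 = 83 stones and still no type has 12.
One more stone lands in a type already at 11, so 84 draws are enough and 83 are not.

84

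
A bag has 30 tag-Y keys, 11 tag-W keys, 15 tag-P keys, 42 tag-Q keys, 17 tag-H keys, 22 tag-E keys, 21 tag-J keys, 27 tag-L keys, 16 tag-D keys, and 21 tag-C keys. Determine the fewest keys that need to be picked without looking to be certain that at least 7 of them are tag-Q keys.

In the worst case for collecting tag-Q keys, every non-tag-Q key comes out first.
There are 30 + 11 + 15 + 17 + 22 + 21 + 27 + 16 + 21 = 180 non-tag-Q keys altogether.
After those, each further key must be tag-Q, so 180 + 7 = 187 draws guarantee 7 tag-Q keys.

187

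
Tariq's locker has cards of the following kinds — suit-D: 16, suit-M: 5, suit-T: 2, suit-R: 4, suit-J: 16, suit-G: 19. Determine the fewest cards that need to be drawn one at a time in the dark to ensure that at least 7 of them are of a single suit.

Put each drawn card into a box by suit. The largest draw with every box below 7 takes min(count, 6) from each suit; suits with fewer than 6 contribute all they have.
Σ min(cᵢ, 6) = 6 + 5 + 2 + 4 + 6 + 6 = 29.
Draw number 29 + 1 = 30 must push one box to 7.

30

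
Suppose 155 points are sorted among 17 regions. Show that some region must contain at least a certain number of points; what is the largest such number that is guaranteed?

The 17 regions are the holes and the 155 points are the pigeons.
If every region held at most 9 points, the total would be at most 17 × 9 = 153, which is less than 155.
So some region holds at least ⌈155/17⌉ = 10 points.

10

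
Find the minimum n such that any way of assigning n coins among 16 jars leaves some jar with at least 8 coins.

113

With 112 coins one could put exactly 7 in each of the 16 jars, and no jar would reach 8.
By pigeonhole, one more coin must land in a jar that already has 7, giving it 8.
So 16 × 7 + 1 = 113 coins are required.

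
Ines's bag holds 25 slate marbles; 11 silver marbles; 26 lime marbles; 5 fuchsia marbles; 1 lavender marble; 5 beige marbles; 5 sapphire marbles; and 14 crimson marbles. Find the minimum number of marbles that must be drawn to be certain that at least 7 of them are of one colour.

41

By pigeonhole, the 8 colours are the holes; the marbles drawn are the pigeons.
To avoid 7 of any one colour, the worst case takes at most 6 of each colour, or every marble of a colour that has fewer than 6.
That gives 6 + 6 + 6 + 5 + 1 + 5 + 5 + 6 = 40 marbles with no colour reaching 7.
The next marble forces some colour to 7, so 40 + 1 = 41.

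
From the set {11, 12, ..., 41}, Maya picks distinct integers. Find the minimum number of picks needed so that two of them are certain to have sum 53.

A set avoiding the sum 53 can contain at most one of each pair {x, 53−x}, plus the 1 element whose complement lies outside the range.
The integers 11, …, 26 (16 of them) are such a set: any two sum to at least 11+12 = 23 and at most 25+26 = 51 < 53.
Any 17th integer completes one of the 15 pairs, so 17 choices force a sum of 53.

17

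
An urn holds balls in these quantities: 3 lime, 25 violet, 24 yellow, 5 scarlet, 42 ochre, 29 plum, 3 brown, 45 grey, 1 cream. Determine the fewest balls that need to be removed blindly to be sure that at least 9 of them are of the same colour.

An adversary could hand out at most 8 balls per colour (4 colours run out sooner): 3 + 8 + 8 + 5 + 8 + 8 + 3 + 8 + 1 = 52 balls and still no colour has 9.
Pigeonhole: one more ball lands in a colour already at 8, so 53 draws are enough and 52 are not.

53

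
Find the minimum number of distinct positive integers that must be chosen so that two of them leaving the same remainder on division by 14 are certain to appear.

15

The 14 residue classes mod 14 are the pigeonholes.
With 14 integers one could put 1 in each residue class and have no class reach 2.
The 15th integer pushes some class to 2, so 14·1 + 1 = 15.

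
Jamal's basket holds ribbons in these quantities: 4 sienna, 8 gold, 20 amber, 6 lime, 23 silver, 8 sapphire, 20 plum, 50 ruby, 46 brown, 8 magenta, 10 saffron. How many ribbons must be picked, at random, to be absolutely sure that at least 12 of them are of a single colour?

By the pigeonhole principle, the 11 colours are the holes; the ribbons drawn are the pigeons.
To avoid 12 of any one colour, the worst case takes at most 11 of each colour, or every ribbon of a colour that has fewer than 11.
That gives 4 + 8 + 11 + 6 + 11 + 8 + 11 + 11 + 11 + 8 + 10 = 99 ribbons with no colour reaching 12.
The next ribbon forces some colour to 12, so 99 + 1 = 100.

100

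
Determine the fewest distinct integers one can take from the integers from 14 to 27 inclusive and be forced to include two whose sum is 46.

11

Group the elements by complementary pair {x, 46−x}: {19,27}, {20,26}, {21,25}, …, giving 4 two-element pairs, the single value 23 (it cannot pair with itself since the integers are distinct), and 5 integers whose partner 46−x falls outside [14,27].
Pigeonhole: treating each of those 10 groups as a pigeonhole, one can pick one integer per group — 10 integers — with no two summing to 46.
The 11th integer lands in an occupied pair, forcing a sum of 46.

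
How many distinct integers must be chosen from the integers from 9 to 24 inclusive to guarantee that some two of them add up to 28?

Group the elements by complementary pair {x, 28−x}: {9,19}, {10,18}, {11,17}, …, giving 5 two-element pairs, the single value 14 (it cannot pair with itself since the integers are distinct), and 5 integers whose partner 28−x falls outside [9,24].
Treating each of those 11 groups as a pigeonhole, one can pick one integer per group — 11 integers — with no two summing to 28.
The 12th integer lands in an occupied pair, forcing a sum of 28.

12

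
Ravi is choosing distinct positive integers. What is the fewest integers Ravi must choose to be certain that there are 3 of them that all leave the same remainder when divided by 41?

The 41 residue classes mod 41 are the pigeonholes.
With 82 integers one could put 2 in each residue class and have no class reach 3.
The 83rd integer pushes some class to 3, so 41·2 + 1 = 83.

83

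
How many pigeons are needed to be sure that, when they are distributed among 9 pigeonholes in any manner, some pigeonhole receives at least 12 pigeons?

With 99 pigeons one could put exactly 11 in each of the 9 pigeonholes, and no pigeonhole would reach 12.
By pigeonhole, one more pigeon must land in a pigeonhole that already has 11, giving it 12.
So 9 × 11 + 1 = 100 pigeons are required.

100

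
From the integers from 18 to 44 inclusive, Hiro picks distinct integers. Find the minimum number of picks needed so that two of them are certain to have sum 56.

Group the elements by complementary pair {x, 56−x}: {18,38}, {19,37}, {20,36}, …, giving 10 two-element pairs, the single value 28 (it cannot pair with itself since the integers are distinct), and 6 integers whose partner 56−x falls outside [18,44].
By the pigeonhole principle, treating each of those 17 groups as a pigeonhole, one can pick one integer per group — 17 integers — with no two summing to 56.
The 18th integer lands in an occupied pair, forcing a sum of 56.

18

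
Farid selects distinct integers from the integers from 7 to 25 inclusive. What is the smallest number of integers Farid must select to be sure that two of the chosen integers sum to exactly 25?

Two chosen integers sum to 25 exactly when both halves of some pair {x, 25−x} with 7 ≤ x ≤ 25−x ≤ 18 are chosen — 6 such pairs.
The remaining 7 elements (those with no distinct partner in range) can never complete a 25-sum, so the worst case takes all of them and one from each pair: 7 + 6 = 13.
The 14th integer has to be the second member of some pair, so 13 + 1 = 14.

14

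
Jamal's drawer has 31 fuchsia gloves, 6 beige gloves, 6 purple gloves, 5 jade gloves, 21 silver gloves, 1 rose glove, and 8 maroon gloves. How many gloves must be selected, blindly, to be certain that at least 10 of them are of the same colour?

An adversary could hand out at most 9 gloves per colour (5 colours run out sooner): 9 + 6 + 6 + 5 + 9 + 1 + 8 = 44 gloves and still no colour has 10.
Pigeonhole: one more glove lands in a colour already at 9, so 45 draws are enough and 44 are not.

45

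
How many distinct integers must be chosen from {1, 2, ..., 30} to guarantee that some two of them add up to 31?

16

Two chosen integers sum to 31 exactly when both halves of some pair {x, 31−x} with 1 ≤ x ≤ 31−x ≤ 30 are chosen — 15 such pairs.
Every element belongs to one of those pairs, so the worst case picks one from each: 15 integers.
By the pigeonhole principle, the 16th integer has to be the second member of some pair, so 15 + 1 = 16.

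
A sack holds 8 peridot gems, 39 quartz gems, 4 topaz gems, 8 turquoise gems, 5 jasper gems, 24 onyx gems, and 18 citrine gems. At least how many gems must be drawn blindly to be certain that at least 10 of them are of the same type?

53

An adversary could hand out at most 9 gems per type (4 types run out sooner): 8 + 9 + 4 + 8 + 5 + 9 + 9 = 52 gems and still no type has 10.
One more gem lands in a type already at 9, so 53 draws are enough and 52 are not.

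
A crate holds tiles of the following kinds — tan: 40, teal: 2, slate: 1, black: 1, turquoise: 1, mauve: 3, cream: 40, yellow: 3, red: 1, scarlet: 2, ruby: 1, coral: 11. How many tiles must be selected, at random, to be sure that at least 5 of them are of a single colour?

An adversary could hand out at most 4 tiles per colour (9 colours run out sooner): 4 + 2 + 1 + 1 + 1 + 3 + 4 + 3 + 1 + 2 + 1 + 4 = 27 tiles and still no colour has 5.
By the pigeonhole principle, one more tile lands in a colour already at 4, so 28 draws are enough and 27 are not.

28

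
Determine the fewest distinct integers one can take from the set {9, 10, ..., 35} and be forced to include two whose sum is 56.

Group the elements by complementary pair {x, 56−x}: {21,35}, {22,34}, {23,33}, …, giving 7 two-element pairs; the single value 28 (it cannot pair with itself since the integers are distinct); and 12 integers whose partner 56−x falls outside [9,35].
By pigeonhole, treating each of those 20 groups as a pigeonhole, one can pick one integer per group — 20 integers — with no two summing to 56.
The 21st integer lands in an occupied pair, forcing a sum of 56.

21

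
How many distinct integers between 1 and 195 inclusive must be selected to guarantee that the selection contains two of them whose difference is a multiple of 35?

36

Integers whose pairwise differences are multiples of 35 are exactly those sharing a remainder mod 35. By the pigeonhole principle, the 35 residue classes mod 35 are the pigeonholes.
With 35 integers one could put 1 in each residue class and have no class reach 2.
The 36th integer pushes some class to 2, so 35·1 + 1 = 36.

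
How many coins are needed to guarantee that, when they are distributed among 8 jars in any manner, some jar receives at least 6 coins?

41

With 40 coins one could put exactly 5 in each of the 8 jars, and no jar would reach 6.
By pigeonhole, one more coin must land in a jar that already has 5, giving it 6.
So 8 × 5 + 1 = 41 coins are required.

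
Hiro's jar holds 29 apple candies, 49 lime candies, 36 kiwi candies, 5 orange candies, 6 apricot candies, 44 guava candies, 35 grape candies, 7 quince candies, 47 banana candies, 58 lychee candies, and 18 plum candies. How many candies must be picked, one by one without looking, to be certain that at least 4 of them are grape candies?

In the worst case for collecting grape candies, every non-grape candy comes out first.
There are 29 + 49 + 36 + 5 + 6 + 44 + 7 + 47 + 58 + 18 = 299 non-grape candies altogether.
After those, each further candy must be grape, so 299 + 4 = 303 draws guarantee 4 grape candies.

303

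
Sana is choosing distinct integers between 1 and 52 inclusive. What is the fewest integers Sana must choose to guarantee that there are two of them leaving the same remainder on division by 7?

By the pigeonhole principle, the 7 residue classes mod 7 are the pigeonholes.
With 7 integers one could put 1 in each residue class and have no class reach 2.
The 8th integer pushes some class to 2, so 7·1 + 1 = 8.

8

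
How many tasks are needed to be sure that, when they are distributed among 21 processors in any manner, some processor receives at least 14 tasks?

274

With 273 tasks one could put exactly 13 in each of the 21 processors, and no processor would reach 14.
One more task must land in a processor that already has 13, giving it 14.
So 21 × 13 + 1 = 274 tasks are required.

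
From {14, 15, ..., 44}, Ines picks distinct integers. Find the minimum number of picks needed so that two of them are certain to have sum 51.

Group the elements by complementary pair {x, 51−x}: {14,37}, {15,36}, {16,35}, …, giving 12 two-element pairs and 7 integers whose partner 51−x falls outside [14,44].
Treating each of those 19 groups as a pigeonhole, one can pick one integer per group — 19 integers — with no two summing to 51.
The 20th integer lands in an occupied pair, forcing a sum of 51.

20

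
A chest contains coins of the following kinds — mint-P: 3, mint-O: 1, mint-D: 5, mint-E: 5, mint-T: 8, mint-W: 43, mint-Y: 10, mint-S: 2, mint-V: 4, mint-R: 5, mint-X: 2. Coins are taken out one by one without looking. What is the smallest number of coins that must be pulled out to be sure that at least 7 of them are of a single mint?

Put each drawn coin into a box by mint. The largest draw with every box below 7 takes min(count, 6) from each mint; mints with fewer than 6 contribute all they have.
Σ min(cᵢ, 6) = 3 + 1 + 5 + 5 + 6 + 6 + 6 + 2 + 4 + 5 + 2 = 45.
Draw number 45 + 1 = 46 must push one box to 7.

46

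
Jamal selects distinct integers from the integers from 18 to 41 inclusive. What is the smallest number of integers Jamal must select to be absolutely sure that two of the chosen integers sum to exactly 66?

A set avoiding the sum 66 can contain at most one of each pair {x, 66−x}, plus the 8 elements whose complement lies outside the range or equal to its own complement.
The integers 18, …, 33 (16 of them) are such a set: any two sum to at least 18+19 = 37 and at most 32+33 = 65 < 66.
Any 17th integer completes one of the 8 pairs, so 17 choices force a sum of 66.

17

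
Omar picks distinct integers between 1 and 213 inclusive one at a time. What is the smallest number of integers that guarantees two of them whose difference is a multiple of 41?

Integers whose pairwise differences are multiples of 41 are exactly those sharing a remainder mod 41. By the pigeonhole principle, the 41 residue classes mod 41 are the pigeonholes.
With 41 integers one could put 1 in each residue class and have no class reach 2.
The 42nd integer pushes some class to 2, so 41·1 + 1 = 42.

42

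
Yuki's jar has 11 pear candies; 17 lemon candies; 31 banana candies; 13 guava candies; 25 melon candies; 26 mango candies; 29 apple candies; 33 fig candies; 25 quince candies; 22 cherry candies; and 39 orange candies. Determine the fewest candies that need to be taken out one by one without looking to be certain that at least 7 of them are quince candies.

253

In the worst case for collecting quince candies, every non-quince candy comes out first.
There are 11 + 17 + 31 + 13 + 25 + 26 + 29 + 33 + 22 + 39 = 246 non-quince candies altogether.
After those, each further candy must be quince, so 246 + 7 = 253 draws guarantee 7 quince candies.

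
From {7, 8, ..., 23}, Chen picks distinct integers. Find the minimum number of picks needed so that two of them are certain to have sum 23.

Two chosen integers sum to 23 exactly when both halves of some pair {x, 23−x} with 7 ≤ x ≤ 23−x ≤ 16 are chosen — 5 such pairs.
The remaining 7 elements (those with no distinct partner in range) can never complete a 23-sum, so the worst case takes all of them and one from each pair: 7 + 5 = 12.
Pigeonhole: the 13th integer has to be the second member of some pair, so 12 + 1 = 13.

13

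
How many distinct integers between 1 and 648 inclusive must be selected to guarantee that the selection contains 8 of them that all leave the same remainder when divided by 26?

183

The 26 residue classes mod 26 are the pigeonholes.
With 182 integers one could put 7 in each residue class and have no class reach 8.
The 183rd integer pushes some class to 8, so 26·7 + 1 = 183.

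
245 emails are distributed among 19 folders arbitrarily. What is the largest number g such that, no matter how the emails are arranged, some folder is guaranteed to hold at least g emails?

13

The 19 folders are the holes and the 245 emails are the pigeons.
If every folder held at most 12 emails, the total would be at most 19 × 12 = 228, which is less than 245.
So some folder holds at least ⌈245/19⌉ = 13 emails.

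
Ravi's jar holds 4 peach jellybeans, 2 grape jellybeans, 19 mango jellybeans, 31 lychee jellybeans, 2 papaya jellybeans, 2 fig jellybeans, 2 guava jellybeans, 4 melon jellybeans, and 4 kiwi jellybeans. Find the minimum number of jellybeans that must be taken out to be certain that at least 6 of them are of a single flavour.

By the pigeonhole principle, put each drawn jellybean into a box by flavour. The largest draw with every box below 6 takes min(count, 5) from each flavour; flavours with fewer than 5 contribute all they have.
Σ min(cᵢ, 5) = 4 + 2 + 5 + 5 + 2 + 2 + 2 + 4 + 4 = 30.
Draw number 30 + 1 = 31 must push one box to 6.

31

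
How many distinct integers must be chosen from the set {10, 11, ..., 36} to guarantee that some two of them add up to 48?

Group the elements by complementary pair {x, 48−x}: {12,36}, {13,35}, {14,34}, …, giving 12 two-element pairs; the single value 24 (it cannot pair with itself since the integers are distinct); and 2 integers whose partner 48−x falls outside [10,36].
Pigeonhole: treating each of those 15 groups as a pigeonhole, one can pick one integer per group — 15 integers — with no two summing to 48.
The 16th integer lands in an occupied pair, forcing a sum of 48.

16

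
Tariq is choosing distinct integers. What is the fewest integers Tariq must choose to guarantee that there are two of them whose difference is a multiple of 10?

11

Integers whose pairwise differences are multiples of 10 are exactly those sharing a remainder mod 10. By the pigeonhole principle, the 10 residue classes mod 10 are the pigeonholes.
With 10 integers one could put 1 in each residue class and have no class reach 2.
The 11th integer pushes some class to 2, so 10·1 + 1 = 11.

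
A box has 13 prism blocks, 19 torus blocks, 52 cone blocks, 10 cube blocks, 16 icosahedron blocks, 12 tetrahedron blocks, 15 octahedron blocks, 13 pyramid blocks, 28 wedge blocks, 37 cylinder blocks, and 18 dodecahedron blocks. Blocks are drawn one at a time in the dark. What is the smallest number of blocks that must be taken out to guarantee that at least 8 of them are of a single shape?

78

An adversary could hand out at most 7 blocks per shape: 7 + 7 + 7 + 7 + 7 + 7 + 7 + 7 + 7 + 7 + 7 = 77 blocks and still no shape has 8.
One more block lands in a shape already at 7, so 78 draws are enough and 77 are not.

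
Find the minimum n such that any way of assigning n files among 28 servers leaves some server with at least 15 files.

393

With 392 files one could put exactly 14 in each of the 28 servers, and no server would reach 15.
One more file must land in a server that already has 14, giving it 15.
So 28 × 14 + 1 = 393 files are required.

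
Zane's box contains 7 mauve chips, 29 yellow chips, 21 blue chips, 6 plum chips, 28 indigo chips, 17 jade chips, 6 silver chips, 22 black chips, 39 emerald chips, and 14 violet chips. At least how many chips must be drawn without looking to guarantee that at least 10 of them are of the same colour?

83

The 10 colours are the holes; the chips drawn are the pigeons.
To avoid 10 of any one colour, the worst case takes at most 9 of each colour, or every chip of a colour that has fewer than 9.
That gives 7 + 9 + 9 + 6 + 9 + 9 + 6 + 9 + 9 + 9 = 82 chips with no colour reaching 10.
The next chip forces some colour to 10, so 82 + 1 = 83.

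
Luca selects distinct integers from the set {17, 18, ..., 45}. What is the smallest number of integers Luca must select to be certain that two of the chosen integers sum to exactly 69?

A set avoiding the sum 69 can contain at most one of each pair {x, 69−x}, plus the 7 elements whose complement lies outside the range.
The integers 17, …, 34 (18 of them) are such a set: any two sum to at least 17+18 = 35 and at most 33+34 = 67 < 69.
By pigeonhole, any 19th integer completes one of the 11 pairs, so 19 choices force a sum of 69.

19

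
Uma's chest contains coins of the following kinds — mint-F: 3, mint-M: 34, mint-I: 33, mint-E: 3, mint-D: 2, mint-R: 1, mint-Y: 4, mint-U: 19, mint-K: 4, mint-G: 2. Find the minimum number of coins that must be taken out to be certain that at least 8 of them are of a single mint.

Put each drawn coin into a box by mint. The largest draw with every box below 8 takes min(count, 7) from each mint; mints with fewer than 7 contribute all they have.
Σ min(cᵢ, 7) = 3 + 7 + 7 + 3 + 2 + 1 + 4 + 7 + 4 + 2 = 40.
Draw number 40 + 1 = 41 must push one box to 8.

41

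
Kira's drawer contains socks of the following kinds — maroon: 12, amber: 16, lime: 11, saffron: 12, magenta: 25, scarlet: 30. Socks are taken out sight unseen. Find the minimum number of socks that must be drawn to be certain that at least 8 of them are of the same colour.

By pigeonhole, the 6 colours are the holes; the socks drawn are the pigeons.
To avoid 8 of any one colour, the worst case takes at most 7 of each colour.
That gives 7 + 7 + 7 + 7 + 7 + 7 = 42 socks with no colour reaching 8.
The next sock forces some colour to 8, so 42 + 1 = 43.

43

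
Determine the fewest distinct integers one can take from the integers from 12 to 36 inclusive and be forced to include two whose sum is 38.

Group the elements by complementary pair {x, 38−x}: {12,26}, {13,25}, {14,24}, …, giving 7 two-element pairs, the single value 19 (it cannot pair with itself since the integers are distinct), and 10 integers whose partner 38−x falls outside [12,36].
By pigeonhole, treating each of those 18 groups as a pigeonhole, one can pick one integer per group — 18 integers — with no two summing to 38.
The 19th integer lands in an occupied pair, forcing a sum of 38.

19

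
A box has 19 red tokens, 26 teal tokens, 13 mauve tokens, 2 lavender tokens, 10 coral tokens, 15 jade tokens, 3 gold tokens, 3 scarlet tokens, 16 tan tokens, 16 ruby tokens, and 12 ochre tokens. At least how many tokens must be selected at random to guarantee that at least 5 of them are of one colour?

By pigeonhole, the 11 colours are the holes; the tokens drawn are the pigeons.
To avoid 5 of any one colour, the worst case takes at most 4 of each colour, or every token of a colour that has fewer than 4.
That gives 4 + 4 + 4 + 2 + 4 + 4 + 3 + 3 + 4 + 4 + 4 = 40 tokens with no colour reaching 5.
The next token forces some colour to 5, so 40 + 1 = 41.

41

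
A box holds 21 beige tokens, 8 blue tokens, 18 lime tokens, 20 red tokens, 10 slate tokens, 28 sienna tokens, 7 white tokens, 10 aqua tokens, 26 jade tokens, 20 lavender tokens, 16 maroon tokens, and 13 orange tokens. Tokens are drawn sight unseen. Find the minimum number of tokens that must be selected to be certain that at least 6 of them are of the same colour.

61

Put each drawn token into a box by colour. The largest draw with every box below 6 takes min(count, 5) from each colour.
Σ min(cᵢ, 5) = 5 + 5 + 5 + 5 + 5 + 5 + 5 + 5 + 5 + 5 + 5 + 5 = 60.
Draw number 60 + 1 = 61 must push one box to 6.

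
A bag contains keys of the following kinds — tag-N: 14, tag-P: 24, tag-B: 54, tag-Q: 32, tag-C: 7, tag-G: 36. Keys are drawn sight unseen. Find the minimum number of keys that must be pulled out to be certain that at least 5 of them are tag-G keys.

136

In the worst case for collecting tag-G keys, every non-tag-G key comes out first.
There are 14 + 24 + 54 + 32 + 7 = 131 non-tag-G keys altogether.
After those, each further key must be tag-G, so 131 + 5 = 136 draws guarantee 5 tag-G keys.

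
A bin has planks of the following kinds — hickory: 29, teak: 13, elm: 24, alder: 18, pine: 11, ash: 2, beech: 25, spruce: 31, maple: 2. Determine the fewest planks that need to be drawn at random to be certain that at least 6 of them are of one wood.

40

The 9 woods are the holes; the planks drawn are the pigeons.
To avoid 6 of any one wood, the worst case takes at most 5 of each wood, or every plank of a wood that has fewer than 5.
That gives 5 + 5 + 5 + 5 + 5 + 2 + 5 + 5 + 2 = 39 planks with no wood reaching 6.
The next plank forces some wood to 6, so 39 + 1 = 40.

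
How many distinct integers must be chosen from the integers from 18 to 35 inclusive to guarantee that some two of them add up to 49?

A set avoiding the sum 49 can contain at most one of each pair {x, 49−x}, plus the 4 elements whose complement lies outside the range.
The integers 25, …, 35 (11 of them) are such a set: any two sum to at least 25+26 = 51 > 49.
Any 12th integer completes one of the 7 pairs, so 12 choices force a sum of 49.

12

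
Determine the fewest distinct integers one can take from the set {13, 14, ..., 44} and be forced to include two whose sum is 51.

20

Group the elements by complementary pair {x, 51−x}: {13,38}, {14,37}, {15,36}, …, giving 13 two-element pairs and 6 integers whose partner 51−x falls outside [13,44].
Treating each of those 19 groups as a pigeonhole, one can pick one integer per group — 19 integers — with no two summing to 51.
The 20th integer lands in an occupied pair, forcing a sum of 51.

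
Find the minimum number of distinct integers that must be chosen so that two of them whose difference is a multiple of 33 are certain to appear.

34

Integers whose pairwise differences are multiples of 33 are exactly those sharing a remainder mod 33. The 33 residue classes mod 33 are the pigeonholes.
With 33 integers one could put 1 in each residue class and have no class reach 2.
The 34th integer pushes some class to 2, so 33·1 + 1 = 34.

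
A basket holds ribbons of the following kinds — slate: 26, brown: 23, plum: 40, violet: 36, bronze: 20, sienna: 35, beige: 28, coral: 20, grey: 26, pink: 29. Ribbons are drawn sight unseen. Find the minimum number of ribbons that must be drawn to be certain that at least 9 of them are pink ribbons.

In the worst case for collecting pink ribbons, every non-pink ribbon comes out first.
There are 26 + 23 + 40 + 36 + 20 + 35 + 28 + 20 + 26 = 254 non-pink ribbons altogether.
After those, each further ribbon must be pink, so 254 + 9 = 263 draws guarantee 9 pink ribbons.

263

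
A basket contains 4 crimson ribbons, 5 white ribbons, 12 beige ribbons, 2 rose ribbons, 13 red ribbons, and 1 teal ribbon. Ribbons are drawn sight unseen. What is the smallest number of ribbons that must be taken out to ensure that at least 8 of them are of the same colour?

By the pigeonhole principle, put each drawn ribbon into a box by colour. The largest draw with every box below 8 takes min(count, 7) from each colour; colours with fewer than 7 contribute all they have.
Σ min(cᵢ, 7) = 4 + 5 + 7 + 2 + 7 + 1 = 26.
Draw number 26 + 1 = 27 must push one box to 8.

27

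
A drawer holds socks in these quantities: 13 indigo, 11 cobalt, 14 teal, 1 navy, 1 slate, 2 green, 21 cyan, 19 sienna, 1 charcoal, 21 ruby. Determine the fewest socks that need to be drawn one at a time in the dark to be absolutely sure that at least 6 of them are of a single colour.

36

By pigeonhole, the 10 colours are the holes; the socks drawn are the pigeons.
To avoid 6 of any one colour, the worst case takes at most 5 of each colour, or every sock of a colour that has fewer than 5.
That gives 5 + 5 + 5 + 1 + 1 + 2 + 5 + 5 + 1 + 5 = 35 socks with no colour reaching 6.
The next sock forces some colour to 6, so 35 + 1 = 36.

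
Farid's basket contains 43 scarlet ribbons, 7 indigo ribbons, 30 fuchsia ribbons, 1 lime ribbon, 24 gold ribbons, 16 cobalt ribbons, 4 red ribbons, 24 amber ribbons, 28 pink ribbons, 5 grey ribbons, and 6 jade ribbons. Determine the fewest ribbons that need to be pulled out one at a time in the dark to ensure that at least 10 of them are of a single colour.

An adversary could hand out at most 9 ribbons per colour (5 colours run out sooner): 9 + 7 + 9 + 1 + 9 + 9 + 4 + 9 + 9 + 5 + 6 = 77 ribbons and still no colour has 10.
One more ribbon lands in a colour already at 9, so 78 draws are enough and 77 are not.

78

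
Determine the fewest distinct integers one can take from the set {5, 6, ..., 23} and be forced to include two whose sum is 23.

A set avoiding the sum 23 can contain at most one of each pair {x, 23−x}, plus the 5 elements whose complement lies outside the range.
The integers 12, …, 23 (12 of them) are such a set: any two sum to at least 12+13 = 25 > 23.
Any 13th integer completes one of the 7 pairs, so 13 choices force a sum of 23.

13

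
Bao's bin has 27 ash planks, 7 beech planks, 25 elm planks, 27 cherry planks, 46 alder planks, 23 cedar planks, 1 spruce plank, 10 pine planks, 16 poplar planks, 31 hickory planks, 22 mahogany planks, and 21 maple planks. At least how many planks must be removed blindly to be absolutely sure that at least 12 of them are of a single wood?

Put each drawn plank into a box by wood. The largest draw with every box below 12 takes min(count, 11) from each wood; woods with fewer than 11 contribute all they have.
Σ min(cᵢ, 11) = 11 + 7 + 11 + 11 + 11 + 11 + 1 + 10 + 11 + 11 + 11 + 11 = 117.
Draw number 117 + 1 = 118 must push one box to 12.

118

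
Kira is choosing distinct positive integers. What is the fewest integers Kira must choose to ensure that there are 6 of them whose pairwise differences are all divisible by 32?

Integers whose pairwise differences are multiples of 32 are exactly those sharing a remainder mod 32. By pigeonhole, the 32 residue classes mod 32 are the pigeonholes.
With 160 integers one could put 5 in each residue class and have no class reach 6.
The 161st integer pushes some class to 6, so 32·5 + 1 = 161.

161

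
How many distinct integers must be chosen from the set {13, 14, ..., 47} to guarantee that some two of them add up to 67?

Two chosen integers sum to 67 exactly when both halves of some pair {x, 67−x} with 20 ≤ x ≤ 67−x ≤ 47 are chosen — 14 such pairs.
The remaining 7 elements (those with no distinct partner in range) can never complete a 67-sum, so the worst case takes all of them and one from each pair: 7 + 14 = 21.
The 22nd integer has to be the second member of some pair, so 21 + 1 = 22.

22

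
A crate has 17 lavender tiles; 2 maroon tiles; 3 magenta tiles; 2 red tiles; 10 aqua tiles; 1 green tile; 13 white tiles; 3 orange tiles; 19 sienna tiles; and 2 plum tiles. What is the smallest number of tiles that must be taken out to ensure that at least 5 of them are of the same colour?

Pigeonhole: the 10 colours are the holes; the tiles drawn are the pigeons.
To avoid 5 of any one colour, the worst case takes at most 4 of each colour, or every tile of a colour that has fewer than 4.
That gives 4 + 2 + 3 + 2 + 4 + 1 + 4 + 3 + 4 + 2 = 29 tiles with no colour reaching 5.
The next tile forces some colour to 5, so 29 + 1 = 30.

30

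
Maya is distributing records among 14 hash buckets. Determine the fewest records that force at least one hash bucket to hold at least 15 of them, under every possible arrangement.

197

With 196 records one could put exactly 14 in each of the 14 hash buckets, and no hash bucket would reach 15.
One more record must land in a hash bucket that already has 14, giving it 15.
So 14 × 14 + 1 = 197 records are required.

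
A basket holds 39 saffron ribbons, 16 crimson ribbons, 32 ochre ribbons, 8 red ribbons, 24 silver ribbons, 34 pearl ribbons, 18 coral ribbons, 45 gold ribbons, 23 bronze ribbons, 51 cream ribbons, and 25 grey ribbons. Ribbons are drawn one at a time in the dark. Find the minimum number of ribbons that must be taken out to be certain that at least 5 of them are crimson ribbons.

304

In the worst case for collecting crimson ribbons, every non-crimson ribbon comes out first.
There are 39 + 32 + 8 + 24 + 34 + 18 + 45 + 23 + 51 + 25 = 299 non-crimson ribbons altogether.
After those, each further ribbon must be crimson, so 299 + 5 = 304 draws guarantee 5 crimson ribbons.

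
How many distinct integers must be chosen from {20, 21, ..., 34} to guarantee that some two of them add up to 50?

A set avoiding the sum 50 can contain at most one of each pair {x, 50−x}, plus the 5 elements whose complement lies outside the range or equal to its own complement.
The integers 25, …, 34 (10 of them) are such a set: any two sum to at least 25+26 = 51 > 50.
Any 11th integer completes one of the 5 pairs, so 11 choices force a sum of 50.

11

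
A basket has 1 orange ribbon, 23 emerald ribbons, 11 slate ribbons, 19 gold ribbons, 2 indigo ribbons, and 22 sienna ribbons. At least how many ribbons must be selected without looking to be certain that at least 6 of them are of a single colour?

An adversary could hand out at most 5 ribbons per colour (orange, indigo run out sooner): 1 + 5 + 5 + 5 + 2 + 5 = 23 ribbons and still no colour has 6.
By the pigeonhole principle, one more ribbon lands in a colour already at 5, so 24 draws are enough and 23 are not.

24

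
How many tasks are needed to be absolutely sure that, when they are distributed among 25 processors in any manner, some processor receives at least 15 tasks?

351

With 350 tasks one could put exactly 14 in each of the 25 processors, and no processor would reach 15.
One more task must land in a processor that already has 14, giving it 15.
So 25 × 14 + 1 = 351 tasks are required.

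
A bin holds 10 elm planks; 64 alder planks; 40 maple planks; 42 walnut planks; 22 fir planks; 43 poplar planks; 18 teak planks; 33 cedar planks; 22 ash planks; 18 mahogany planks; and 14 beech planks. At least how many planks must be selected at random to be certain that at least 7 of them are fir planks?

311

In the worst case for collecting fir planks, every non-fir plank comes out first.
There are 10 + 64 + 40 + 42 + 43 + 18 + 33 + 22 + 18 + 14 = 304 non-fir planks altogether.
After those, each further plank must be fir, so 304 + 7 = 311 draws guarantee 7 fir planks.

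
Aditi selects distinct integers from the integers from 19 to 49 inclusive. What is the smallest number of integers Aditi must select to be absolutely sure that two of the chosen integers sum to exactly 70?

18

A set avoiding the sum 70 can contain at most one of each pair {x, 70−x}, plus the 3 elements whose complement lies outside the range or equal to its own complement.
The integers 19, …, 35 (17 of them) are such a set: any two sum to at least 19+20 = 39 and at most 34+35 = 69 < 70.
Pigeonhole: any 18th integer completes one of the 14 pairs, so 18 choices force a sum of 70.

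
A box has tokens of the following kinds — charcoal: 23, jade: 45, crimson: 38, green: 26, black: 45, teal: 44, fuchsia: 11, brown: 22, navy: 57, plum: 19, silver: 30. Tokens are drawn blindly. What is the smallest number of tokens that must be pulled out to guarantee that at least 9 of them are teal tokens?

325

In the worst case for collecting teal tokens, every non-teal token comes out first.
There are 23 + 45 + 38 + 26 + 45 + 11 + 22 + 57 + 19 + 30 = 316 non-teal tokens altogether.
After those, each further token must be teal, so 316 + 9 = 325 draws guarantee 9 teal tokens.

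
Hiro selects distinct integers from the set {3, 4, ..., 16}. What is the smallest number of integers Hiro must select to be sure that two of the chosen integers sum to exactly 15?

10

Group the elements by complementary pair {x, 15−x}: {3,12}, {4,11}, {5,10}, …, giving 5 two-element pairs and 4 integers whose partner 15−x falls outside [3,16].
By the pigeonhole principle, treating each of those 9 groups as a pigeonhole, one can pick one integer per group — 9 integers — with no two summing to 15.
The 10th integer lands in an occupied pair, forcing a sum of 15.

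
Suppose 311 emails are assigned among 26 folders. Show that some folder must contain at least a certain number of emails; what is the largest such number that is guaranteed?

The 26 folders are the holes and the 311 emails are the pigeons.
If every folder held at most 11 emails, the total would be at most 26 × 11 = 286, which is less than 311.
So some folder holds at least ⌈311/26⌉ = 12 emails.

12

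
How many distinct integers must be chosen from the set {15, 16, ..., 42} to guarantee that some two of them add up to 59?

16

Group the elements by complementary pair {x, 59−x}: {17,42}, {18,41}, {19,40}, …, giving 13 two-element pairs and 2 integers whose partner 59−x falls outside [15,42].
Pigeonhole: treating each of those 15 groups as a pigeonhole, one can pick one integer per group — 15 integers — with no two summing to 59.
The 16th integer lands in an occupied pair, forcing a sum of 59.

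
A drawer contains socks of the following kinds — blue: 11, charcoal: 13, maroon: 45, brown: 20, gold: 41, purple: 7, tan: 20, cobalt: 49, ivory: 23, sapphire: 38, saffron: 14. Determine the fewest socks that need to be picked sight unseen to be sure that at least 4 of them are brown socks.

In the worst case for collecting brown socks, every non-brown sock comes out first.
There are 11 + 13 + 45 + 41 + 7 + 20 + 49 + 23 + 38 + 14 = 261 non-brown socks altogether.
After those, each further sock must be brown, so 261 + 4 = 265 draws guarantee 4 brown socks.

265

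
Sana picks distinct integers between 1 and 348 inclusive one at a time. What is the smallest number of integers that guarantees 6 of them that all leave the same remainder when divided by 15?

The 15 residue classes mod 15 are the pigeonholes.
With 75 integers one could put 5 in each residue class and have no class reach 6.
The 76th integer pushes some class to 6, so 15·5 + 1 = 76.

76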